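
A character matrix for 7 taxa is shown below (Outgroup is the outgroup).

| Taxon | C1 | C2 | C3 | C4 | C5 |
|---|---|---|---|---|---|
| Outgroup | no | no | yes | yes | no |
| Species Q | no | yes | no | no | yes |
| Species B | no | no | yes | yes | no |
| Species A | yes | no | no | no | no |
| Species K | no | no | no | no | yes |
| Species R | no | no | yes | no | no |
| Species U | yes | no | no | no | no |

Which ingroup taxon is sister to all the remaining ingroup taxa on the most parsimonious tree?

Species B

Character polarity is set by the outgroup: the derived state is whichever differs from the outgroup's state, so for C3, C4 the derived state is 'no', and for the remaining characters it is 'yes'.
Only Species A and Species U show the derived state 'yes' for C1, supporting them as a clade.
C2 (derived state 'yes') is unique to Species Q (autapomorphy; uninformative for grouping).
C3: derived state 'no' in Species A, Species K, Species Q, and Species U only — synapomorphy for {Species A, Species K, Species Q, Species U}.
C4: derived state 'no' in Species A, Species K, Species Q, Species R, and Species U only — synapomorphy for {Species A, Species K, Species Q, Species R, Species U}.
Only Species K and Species Q show the derived state 'yes' for C5, supporting them as a clade.
Most parsimonious ingroup topology: ((((Species Q,Species K),(Species A,Species U)),Species R),Species B).
Species B is sister to the clade containing all other ingroup taxa, so it is the earliest-diverging (most basal) ingroup lineage.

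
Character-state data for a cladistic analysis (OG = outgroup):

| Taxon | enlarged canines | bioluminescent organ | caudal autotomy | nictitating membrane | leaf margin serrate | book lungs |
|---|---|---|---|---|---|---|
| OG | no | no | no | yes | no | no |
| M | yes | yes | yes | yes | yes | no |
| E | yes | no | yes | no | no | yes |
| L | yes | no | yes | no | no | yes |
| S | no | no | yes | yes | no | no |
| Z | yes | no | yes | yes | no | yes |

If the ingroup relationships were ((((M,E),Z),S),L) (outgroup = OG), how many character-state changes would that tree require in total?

Map each character onto ((((M,E),Z),S),L) (rooted by OG) and count the minimum state changes it requires (Fitch parsimony):
enlarged canines: 2; bioluminescent organ: 1; caudal autotomy: 1; nictitating membrane: 2; leaf margin serrate: 1; book lungs: 3.
Total tree length = 10.

10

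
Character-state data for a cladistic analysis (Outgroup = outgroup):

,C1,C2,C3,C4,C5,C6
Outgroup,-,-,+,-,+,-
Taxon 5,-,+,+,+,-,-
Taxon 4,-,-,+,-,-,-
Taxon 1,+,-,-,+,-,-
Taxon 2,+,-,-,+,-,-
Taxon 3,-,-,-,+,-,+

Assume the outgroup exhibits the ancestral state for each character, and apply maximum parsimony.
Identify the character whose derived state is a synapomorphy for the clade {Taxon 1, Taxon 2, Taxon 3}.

Character polarity is set by the outgroup: the derived state is whichever differs from the outgroup's state, so for C3, C5 the derived state is '-', and for the remaining characters it is '+'.
C1 (derived state '+') is shared by Taxon 1 and Taxon 2 — a synapomorphy uniting that clade.
C2: derived state '+' in Taxon 5 only — an autapomorphy, so it tells us nothing about relationships among taxa.
Only Taxon 1, Taxon 2, and Taxon 3 show the derived state '-' for C3, supporting them as a clade.
C4: derived state '+' in Taxon 1, Taxon 2, Taxon 3, and Taxon 5 only — synapomorphy for {Taxon 1, Taxon 2, Taxon 3, Taxon 5}.
All ingroup taxa share the derived state '-' for C5; it defines the ingroup but does not resolve relationships within it.
C6: derived state '+' in Taxon 3 only — an autapomorphy, so it tells us nothing about relationships among taxa.
Most parsimonious ingroup topology: ((Taxon 5,((Taxon 1,Taxon 2),Taxon 3)),Taxon 4).
The clade {Taxon 1, Taxon 2, Taxon 3} is supported by C3: its derived state '-' occurs in exactly those taxa and in no other taxon (including the outgroup).

C3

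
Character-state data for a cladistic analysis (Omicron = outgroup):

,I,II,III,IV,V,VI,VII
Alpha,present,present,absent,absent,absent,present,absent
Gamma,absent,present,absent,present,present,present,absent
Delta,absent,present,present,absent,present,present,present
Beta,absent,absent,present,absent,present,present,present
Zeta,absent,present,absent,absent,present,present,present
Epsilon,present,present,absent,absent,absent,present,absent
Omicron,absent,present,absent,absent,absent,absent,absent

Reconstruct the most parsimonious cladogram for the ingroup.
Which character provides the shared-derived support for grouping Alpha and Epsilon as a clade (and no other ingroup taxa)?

Character polarity is set by the outgroup: the derived state is whichever differs from the outgroup's state, so for II the derived state is 'absent', and for the remaining characters it is 'present'.
Only Alpha and Epsilon show the derived state 'present' for I, supporting them as a clade.
II (derived state 'absent') is unique to Beta (autapomorphy; uninformative for grouping).
III (derived state 'present') is shared by Beta and Delta — a synapomorphy uniting that clade.
IV (derived state 'present') is unique to Gamma (autapomorphy; uninformative for grouping).
V (derived state 'present') is shared by Beta, Delta, Gamma, and Zeta — a synapomorphy uniting that clade.
VI (derived state 'present') is shared by all ingroup taxa — unites the whole ingroup.
VII (derived state 'present') is shared by Beta, Delta, and Zeta — a synapomorphy uniting that clade.
Most parsimonious ingroup topology: ((Alpha,Epsilon),(((Delta,Beta),Zeta),Gamma)).
The clade {Alpha, Epsilon} is supported by I: its derived state 'present' occurs in exactly those taxa and in no other taxon (including the outgroup).

I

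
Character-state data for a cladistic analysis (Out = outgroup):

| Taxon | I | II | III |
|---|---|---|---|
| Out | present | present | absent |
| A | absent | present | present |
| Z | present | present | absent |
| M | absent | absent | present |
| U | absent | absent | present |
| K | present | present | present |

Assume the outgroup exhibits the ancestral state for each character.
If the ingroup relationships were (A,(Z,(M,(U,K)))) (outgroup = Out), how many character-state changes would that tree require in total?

Map each character onto (A,(Z,(M,(U,K)))) (rooted by Out) and count the minimum state changes it requires (Fitch parsimony):
I: 3; II: 2; III: 2.
Total tree length = 7.

7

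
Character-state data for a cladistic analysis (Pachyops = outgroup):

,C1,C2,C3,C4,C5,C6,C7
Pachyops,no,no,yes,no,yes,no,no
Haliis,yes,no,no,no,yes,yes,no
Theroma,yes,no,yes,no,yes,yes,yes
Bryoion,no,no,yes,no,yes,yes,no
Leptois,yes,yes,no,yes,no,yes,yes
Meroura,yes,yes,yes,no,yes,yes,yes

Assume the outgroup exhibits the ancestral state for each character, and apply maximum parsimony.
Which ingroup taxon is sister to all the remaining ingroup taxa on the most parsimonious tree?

Character polarity is set by the outgroup: the derived state is whichever differs from the outgroup's state, so for C3, C5 the derived state is 'no', and for the remaining characters it is 'yes'.
C1 (derived state 'yes') is shared by Haliis, Leptois, Meroura, and Theroma — a synapomorphy uniting that clade.
C2 (derived state 'yes') is shared by Leptois and Meroura — a synapomorphy uniting that clade.
C3 groups Haliis and Leptois, which is incompatible with the clades supported by the remaining characters; treating it as convergent (homoplasy) costs fewer steps than any alternative tree.
C4: derived state 'yes' in Leptois only — an autapomorphy, so it tells us nothing about relationships among taxa.
C5: derived state 'no' in Leptois only — an autapomorphy, so it tells us nothing about relationships among taxa.
C6 (derived state 'yes') is shared by all ingroup taxa — unites the whole ingroup.
C7: derived state 'yes' in Leptois, Meroura, and Theroma only — synapomorphy for {Leptois, Meroura, Theroma}.
Most parsimonious ingroup topology: ((Haliis,(Theroma,(Leptois,Meroura))),Bryoion).
Bryoion is sister to the clade containing all other ingroup taxa, so it is the earliest-diverging (most basal) ingroup lineage.

Bryoion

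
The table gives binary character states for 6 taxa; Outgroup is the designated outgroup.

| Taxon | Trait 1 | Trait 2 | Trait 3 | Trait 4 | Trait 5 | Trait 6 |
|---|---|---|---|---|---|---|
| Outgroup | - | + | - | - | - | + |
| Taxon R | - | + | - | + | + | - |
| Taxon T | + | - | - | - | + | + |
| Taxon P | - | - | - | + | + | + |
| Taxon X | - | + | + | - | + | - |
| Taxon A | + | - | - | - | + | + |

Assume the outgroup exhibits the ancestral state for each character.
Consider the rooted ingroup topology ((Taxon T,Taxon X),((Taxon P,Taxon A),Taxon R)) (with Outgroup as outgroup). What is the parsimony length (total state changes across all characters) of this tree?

Map each character onto ((Taxon T,Taxon X),((Taxon P,Taxon A),Taxon R)) (rooted by Outgroup) and count the minimum state changes it requires (Fitch parsimony):
Trait 1: 2; Trait 2: 2; Trait 3: 1; Trait 4: 2; Trait 5: 1; Trait 6: 2.
Total tree length = 10.

10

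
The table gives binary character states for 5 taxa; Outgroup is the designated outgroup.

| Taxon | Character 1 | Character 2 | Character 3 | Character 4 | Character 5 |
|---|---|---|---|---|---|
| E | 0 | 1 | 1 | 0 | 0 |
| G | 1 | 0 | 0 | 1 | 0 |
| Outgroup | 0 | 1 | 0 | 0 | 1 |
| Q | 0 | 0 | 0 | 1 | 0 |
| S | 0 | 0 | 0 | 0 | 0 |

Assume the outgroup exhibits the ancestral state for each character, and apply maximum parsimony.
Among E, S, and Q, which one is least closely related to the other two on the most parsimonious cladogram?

Character polarity is set by the outgroup: the derived state is whichever differs from the outgroup's state, so for Character 2, Character 5 the derived state is '0', and for the remaining characters it is '1'.
Character 1: derived state '1' in G only — an autapomorphy, so it tells us nothing about relationships among taxa.
Character 2 (derived state '0') is shared by G, Q, and S — a synapomorphy uniting that clade.
Character 3: derived state '1' in E only — an autapomorphy, so it tells us nothing about relationships among taxa.
Only G and Q show the derived state '1' for Character 4, supporting them as a clade.
Character 5 (derived state '0') is shared by all ingroup taxa — unites the whole ingroup.
Most parsimonious ingroup topology: (E,((G,Q),S)).
S and Q share a more recent common ancestor with each other than either does with E, so E is the least closely related of the three.

E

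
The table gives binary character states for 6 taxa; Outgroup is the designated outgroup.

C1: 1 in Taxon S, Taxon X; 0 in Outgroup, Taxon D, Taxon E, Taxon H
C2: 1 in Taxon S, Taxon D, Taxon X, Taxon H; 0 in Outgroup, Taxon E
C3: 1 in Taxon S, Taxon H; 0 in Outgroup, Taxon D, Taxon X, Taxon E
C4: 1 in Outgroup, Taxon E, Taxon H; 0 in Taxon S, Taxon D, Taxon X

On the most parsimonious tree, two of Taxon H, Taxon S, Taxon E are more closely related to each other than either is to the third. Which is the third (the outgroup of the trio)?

Taxon E

Character polarity is set by the outgroup: the derived state is whichever differs from the outgroup's state, so for C4 the derived state is '0', and for the remaining characters it is '1'.
Only Taxon S and Taxon X show the derived state '1' for C1, supporting them as a clade.
C2: derived state '1' in Taxon D, Taxon H, Taxon S, and Taxon X only — synapomorphy for {Taxon D, Taxon H, Taxon S, Taxon X}.
C3 groups Taxon H and Taxon S, which is incompatible with the clades supported by the remaining characters; treating it as convergent (homoplasy) costs fewer steps than any alternative tree.
C4 (derived state '0') is shared by Taxon D, Taxon S, and Taxon X — a synapomorphy uniting that clade.
Most parsimonious ingroup topology: ((((Taxon S,Taxon X),Taxon D),Taxon H),Taxon E).
Taxon S and Taxon H share a more recent common ancestor with each other than either does with Taxon E, so Taxon E is the least closely related of the three.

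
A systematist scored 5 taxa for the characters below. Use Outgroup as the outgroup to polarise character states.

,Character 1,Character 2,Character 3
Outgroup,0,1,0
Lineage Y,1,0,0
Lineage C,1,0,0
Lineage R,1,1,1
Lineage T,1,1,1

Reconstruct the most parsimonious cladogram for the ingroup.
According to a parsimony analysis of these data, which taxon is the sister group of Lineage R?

Lineage T

Character polarity is set by the outgroup: the derived state is whichever differs from the outgroup's state, so for Character 2 the derived state is '0', and for the remaining characters it is '1'.
Character 1 (derived state '1') is shared by all ingroup taxa — unites the whole ingroup.
Character 2 (derived state '0') is shared by Lineage C and Lineage Y — a synapomorphy uniting that clade.
Character 3: derived state '1' in Lineage R and Lineage T only — synapomorphy for {Lineage R, Lineage T}.
Most parsimonious ingroup topology: ((Lineage Y,Lineage C),(Lineage R,Lineage T)).
Lineage R and Lineage T form a cherry on this tree, so they are sister taxa.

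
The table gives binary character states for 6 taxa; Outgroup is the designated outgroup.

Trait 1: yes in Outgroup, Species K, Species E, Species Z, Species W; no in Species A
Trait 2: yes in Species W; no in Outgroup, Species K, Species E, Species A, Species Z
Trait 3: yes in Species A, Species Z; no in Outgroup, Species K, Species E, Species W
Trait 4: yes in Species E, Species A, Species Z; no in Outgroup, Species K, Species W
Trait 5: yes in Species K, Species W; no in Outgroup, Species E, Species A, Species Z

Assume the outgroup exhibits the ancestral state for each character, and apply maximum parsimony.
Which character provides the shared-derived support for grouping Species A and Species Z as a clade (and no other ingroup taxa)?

Character polarity is set by the outgroup: the derived state is whichever differs from the outgroup's state, so for Trait 1 the derived state is 'no', and for the remaining characters it is 'yes'.
Trait 1 (derived state 'no') is unique to Species A (autapomorphy; uninformative for grouping).
Trait 2 (derived state 'yes') is unique to Species W (autapomorphy; uninformative for grouping).
Trait 3 (derived state 'yes') is shared by Species A and Species Z — a synapomorphy uniting that clade.
Trait 4 (derived state 'yes') is shared by Species A, Species E, and Species Z — a synapomorphy uniting that clade.
Trait 5: derived state 'yes' in Species K and Species W only — synapomorphy for {Species K, Species W}.
Most parsimonious ingroup topology: ((Species K,Species W),(Species E,(Species A,Species Z))).
The clade {Species A, Species Z} is supported by Trait 3: its derived state 'yes' occurs in exactly those taxa and in no other taxon (including the outgroup).

Trait 3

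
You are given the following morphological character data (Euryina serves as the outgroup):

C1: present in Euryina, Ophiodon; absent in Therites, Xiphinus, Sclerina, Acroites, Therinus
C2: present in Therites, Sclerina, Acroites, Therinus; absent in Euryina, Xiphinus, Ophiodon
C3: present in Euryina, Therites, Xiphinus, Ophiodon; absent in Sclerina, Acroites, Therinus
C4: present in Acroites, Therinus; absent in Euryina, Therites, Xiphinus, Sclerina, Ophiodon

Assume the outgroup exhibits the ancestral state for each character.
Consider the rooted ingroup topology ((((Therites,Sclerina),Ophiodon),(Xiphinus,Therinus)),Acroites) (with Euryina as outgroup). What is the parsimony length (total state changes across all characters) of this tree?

Map each character onto ((((Therites,Sclerina),Ophiodon),(Xiphinus,Therinus)),Acroites) (rooted by Euryina) and count the minimum state changes it requires (Fitch parsimony):
C1: 2; C2: 3; C3: 3; C4: 2.
Total tree length = 10.

10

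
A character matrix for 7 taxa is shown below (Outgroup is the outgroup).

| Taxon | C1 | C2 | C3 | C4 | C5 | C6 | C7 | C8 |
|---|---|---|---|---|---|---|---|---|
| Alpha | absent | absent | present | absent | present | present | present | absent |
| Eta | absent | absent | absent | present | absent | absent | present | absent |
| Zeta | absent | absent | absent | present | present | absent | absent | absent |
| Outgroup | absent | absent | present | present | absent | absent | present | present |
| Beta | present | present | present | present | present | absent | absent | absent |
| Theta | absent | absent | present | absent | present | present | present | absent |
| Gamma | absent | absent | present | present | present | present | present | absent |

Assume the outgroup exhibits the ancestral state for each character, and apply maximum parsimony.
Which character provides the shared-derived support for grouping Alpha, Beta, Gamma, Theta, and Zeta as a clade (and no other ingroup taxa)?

Character polarity is set by the outgroup: the derived state is whichever differs from the outgroup's state, so for C3, C4, C7, C8 the derived state is 'absent', and for the remaining characters it is 'present'.
C1: derived state 'present' in Beta only — an autapomorphy, so it tells us nothing about relationships among taxa.
C2 (derived state 'present') is unique to Beta (autapomorphy; uninformative for grouping).
C3 groups Eta and Zeta, which is incompatible with the clades supported by the remaining characters; treating it as convergent (homoplasy) costs fewer steps than any alternative tree.
C4 (derived state 'absent') is shared by Alpha and Theta — a synapomorphy uniting that clade.
C5 (derived state 'present') is shared by Alpha, Beta, Gamma, Theta, and Zeta — a synapomorphy uniting that clade.
Only Alpha, Gamma, and Theta show the derived state 'present' for C6, supporting them as a clade.
Only Beta and Zeta show the derived state 'absent' for C7, supporting them as a clade.
All ingroup taxa share the derived state 'absent' for C8; it defines the ingroup but does not resolve relationships within it.
Most parsimonious ingroup topology: (((Gamma,(Alpha,Theta)),(Zeta,Beta)),Eta).
The clade {Alpha, Beta, Gamma, Theta, Zeta} is supported by C5: its derived state 'present' occurs in exactly those taxa and in no other taxon (including the outgroup).

C5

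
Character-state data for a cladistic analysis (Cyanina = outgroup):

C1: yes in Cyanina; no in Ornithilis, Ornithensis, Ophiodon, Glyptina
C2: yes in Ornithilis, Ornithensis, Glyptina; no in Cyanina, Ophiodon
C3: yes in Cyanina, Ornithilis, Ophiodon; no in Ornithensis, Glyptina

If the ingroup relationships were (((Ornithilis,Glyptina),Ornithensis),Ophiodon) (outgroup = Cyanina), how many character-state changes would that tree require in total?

4

Map each character onto (((Ornithilis,Glyptina),Ornithensis),Ophiodon) (rooted by Cyanina) and count the minimum state changes it requires (Fitch parsimony):
C1: 1; C2: 1; C3: 2.
Total tree length = 4.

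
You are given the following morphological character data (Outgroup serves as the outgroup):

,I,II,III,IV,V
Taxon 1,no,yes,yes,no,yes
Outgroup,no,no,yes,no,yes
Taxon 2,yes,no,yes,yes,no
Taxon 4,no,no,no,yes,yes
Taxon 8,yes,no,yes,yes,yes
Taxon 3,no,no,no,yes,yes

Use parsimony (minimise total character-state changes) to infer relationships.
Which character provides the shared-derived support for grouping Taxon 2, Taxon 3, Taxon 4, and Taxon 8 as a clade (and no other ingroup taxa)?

IV

Character polarity is set by the outgroup: the derived state is whichever differs from the outgroup's state, so for III, V the derived state is 'no', and for the remaining characters it is 'yes'.
I: derived state 'yes' in Taxon 2 and Taxon 8 only — synapomorphy for {Taxon 2, Taxon 8}.
II (derived state 'yes') is unique to Taxon 1 (autapomorphy; uninformative for grouping).
III (derived state 'no') is shared by Taxon 3 and Taxon 4 — a synapomorphy uniting that clade.
IV: derived state 'yes' in Taxon 2, Taxon 3, Taxon 4, and Taxon 8 only — synapomorphy for {Taxon 2, Taxon 3, Taxon 4, Taxon 8}.
V (derived state 'no') is unique to Taxon 2 (autapomorphy; uninformative for grouping).
Most parsimonious ingroup topology: (((Taxon 3,Taxon 4),(Taxon 2,Taxon 8)),Taxon 1).
The clade {Taxon 2, Taxon 3, Taxon 4, Taxon 8} is supported by IV: its derived state 'yes' occurs in exactly those taxa and in no other taxon (including the outgroup).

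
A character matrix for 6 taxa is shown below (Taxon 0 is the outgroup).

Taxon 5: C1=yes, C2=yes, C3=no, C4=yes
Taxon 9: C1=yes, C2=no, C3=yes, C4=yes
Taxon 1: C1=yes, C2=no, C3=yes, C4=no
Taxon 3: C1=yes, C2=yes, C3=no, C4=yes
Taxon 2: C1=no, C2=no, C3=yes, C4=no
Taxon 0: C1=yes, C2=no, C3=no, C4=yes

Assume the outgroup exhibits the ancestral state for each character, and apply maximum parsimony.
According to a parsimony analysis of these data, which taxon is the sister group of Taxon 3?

Taxon 5

Character polarity is set by the outgroup: the derived state is whichever differs from the outgroup's state, so for C1, C4 the derived state is 'no', and for the remaining characters it is 'yes'.
C1: derived state 'no' in Taxon 2 only — an autapomorphy, so it tells us nothing about relationships among taxa.
Only Taxon 3 and Taxon 5 show the derived state 'yes' for C2, supporting them as a clade.
C3 (derived state 'yes') is shared by Taxon 1, Taxon 2, and Taxon 9 — a synapomorphy uniting that clade.
C4 (derived state 'no') is shared by Taxon 1 and Taxon 2 — a synapomorphy uniting that clade.
Most parsimonious ingroup topology: (((Taxon 1,Taxon 2),Taxon 9),(Taxon 5,Taxon 3)).
Taxon 3 and Taxon 5 form a cherry on this tree, so they are sister taxa.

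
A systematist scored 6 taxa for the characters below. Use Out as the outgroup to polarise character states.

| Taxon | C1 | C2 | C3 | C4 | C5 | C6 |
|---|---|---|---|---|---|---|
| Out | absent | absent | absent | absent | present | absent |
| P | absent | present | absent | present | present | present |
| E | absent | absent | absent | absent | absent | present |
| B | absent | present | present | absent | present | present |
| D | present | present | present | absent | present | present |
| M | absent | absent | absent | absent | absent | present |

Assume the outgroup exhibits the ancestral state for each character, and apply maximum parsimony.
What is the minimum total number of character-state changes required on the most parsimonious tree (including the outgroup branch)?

Character polarity is set by the outgroup: the derived state is whichever differs from the outgroup's state, so for C5 the derived state is 'absent', and for the remaining characters it is 'present'.
C1 (derived state 'present') is unique to D (autapomorphy; uninformative for grouping).
C2: derived state 'present' in B, D, and P only — synapomorphy for {B, D, P}.
C3: derived state 'present' in B and D only — synapomorphy for {B, D}.
C4: derived state 'present' in P only — an autapomorphy, so it tells us nothing about relationships among taxa.
Only E and M show the derived state 'absent' for C5, supporting them as a clade.
C6 (derived state 'present') is shared by all ingroup taxa — unites the whole ingroup.
Most parsimonious ingroup topology: ((P,(B,D)),(E,M)).
Changes per character on this tree: C1: 1; C2: 1; C3: 1; C4: 1; C5: 1; C6: 1.
Total = 6.

6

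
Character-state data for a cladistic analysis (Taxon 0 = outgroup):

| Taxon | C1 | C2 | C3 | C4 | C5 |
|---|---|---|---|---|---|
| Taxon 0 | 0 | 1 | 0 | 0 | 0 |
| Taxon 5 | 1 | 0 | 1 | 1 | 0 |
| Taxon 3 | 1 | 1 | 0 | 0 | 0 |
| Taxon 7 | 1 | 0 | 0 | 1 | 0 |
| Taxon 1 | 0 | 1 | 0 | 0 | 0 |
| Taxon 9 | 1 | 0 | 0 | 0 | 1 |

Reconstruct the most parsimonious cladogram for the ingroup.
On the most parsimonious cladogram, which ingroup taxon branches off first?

Character polarity is set by the outgroup: the derived state is whichever differs from the outgroup's state, so for C2 the derived state is '0', and for the remaining characters it is '1'.
Only Taxon 3, Taxon 5, Taxon 7, and Taxon 9 show the derived state '1' for C1, supporting them as a clade.
C2 (derived state '0') is shared by Taxon 5, Taxon 7, and Taxon 9 — a synapomorphy uniting that clade.
C3: derived state '1' in Taxon 5 only — an autapomorphy, so it tells us nothing about relationships among taxa.
C4: derived state '1' in Taxon 5 and Taxon 7 only — synapomorphy for {Taxon 5, Taxon 7}.
C5 (derived state '1') is unique to Taxon 9 (autapomorphy; uninformative for grouping).
Most parsimonious ingroup topology: ((((Taxon 5,Taxon 7),Taxon 9),Taxon 3),Taxon 1).
Taxon 1 is sister to the clade containing all other ingroup taxa, so it is the earliest-diverging (most basal) ingroup lineage.

Taxon 1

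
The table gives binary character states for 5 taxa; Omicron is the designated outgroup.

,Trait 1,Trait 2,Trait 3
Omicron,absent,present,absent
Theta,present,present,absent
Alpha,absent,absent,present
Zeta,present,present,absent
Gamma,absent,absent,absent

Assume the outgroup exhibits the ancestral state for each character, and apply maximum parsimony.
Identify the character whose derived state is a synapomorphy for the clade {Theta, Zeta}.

Trait 1

Character polarity is set by the outgroup: the derived state is whichever differs from the outgroup's state, so for Trait 2 the derived state is 'absent', and for the remaining characters it is 'present'.
Trait 1 (derived state 'present') is shared by Theta and Zeta — a synapomorphy uniting that clade.
Trait 2 (derived state 'absent') is shared by Alpha and Gamma — a synapomorphy uniting that clade.
Trait 3 (derived state 'present') is unique to Alpha (autapomorphy; uninformative for grouping).
Most parsimonious ingroup topology: ((Theta,Zeta),(Alpha,Gamma)).
The clade {Theta, Zeta} is supported by Trait 1: its derived state 'present' occurs in exactly those taxa and in no other taxon (including the outgroup).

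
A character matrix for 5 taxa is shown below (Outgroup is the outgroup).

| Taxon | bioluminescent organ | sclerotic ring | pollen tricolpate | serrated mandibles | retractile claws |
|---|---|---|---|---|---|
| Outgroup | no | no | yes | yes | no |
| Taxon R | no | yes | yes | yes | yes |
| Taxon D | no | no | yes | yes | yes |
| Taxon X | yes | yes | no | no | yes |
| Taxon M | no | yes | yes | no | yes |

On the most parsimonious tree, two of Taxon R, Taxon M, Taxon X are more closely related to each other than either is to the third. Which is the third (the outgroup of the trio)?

Taxon R

Character polarity is set by the outgroup: the derived state is whichever differs from the outgroup's state, so for pollen tricolpate, serrated mandibles the derived state is 'no', and for the remaining characters it is 'yes'.
bioluminescent organ: derived state 'yes' in Taxon X only — an autapomorphy, so it tells us nothing about relationships among taxa.
Only Taxon M, Taxon R, and Taxon X show the derived state 'yes' for sclerotic ring, supporting them as a clade.
pollen tricolpate: derived state 'no' in Taxon X only — an autapomorphy, so it tells us nothing about relationships among taxa.
Only Taxon M and Taxon X show the derived state 'no' for serrated mandibles, supporting them as a clade.
All ingroup taxa share the derived state 'yes' for retractile claws; it defines the ingroup but does not resolve relationships within it.
Most parsimonious ingroup topology: ((Taxon R,(Taxon X,Taxon M)),Taxon D).
Taxon X and Taxon M share a more recent common ancestor with each other than either does with Taxon R, so Taxon R is the least closely related of the three.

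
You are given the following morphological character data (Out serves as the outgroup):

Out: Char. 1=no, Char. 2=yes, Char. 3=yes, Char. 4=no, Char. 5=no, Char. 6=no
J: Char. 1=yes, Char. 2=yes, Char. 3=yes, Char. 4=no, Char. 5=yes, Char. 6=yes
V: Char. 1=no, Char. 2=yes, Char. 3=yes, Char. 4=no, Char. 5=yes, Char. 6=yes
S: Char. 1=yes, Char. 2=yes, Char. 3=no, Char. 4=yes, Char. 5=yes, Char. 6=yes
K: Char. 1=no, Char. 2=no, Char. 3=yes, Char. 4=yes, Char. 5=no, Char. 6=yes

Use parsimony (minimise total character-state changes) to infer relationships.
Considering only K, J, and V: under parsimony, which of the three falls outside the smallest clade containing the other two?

K

Character polarity is set by the outgroup: the derived state is whichever differs from the outgroup's state, so for Char. 2, Char. 3 the derived state is 'no', and for the remaining characters it is 'yes'.
Char. 1: derived state 'yes' in J and S only — synapomorphy for {J, S}.
Char. 2: derived state 'no' in K only — an autapomorphy, so it tells us nothing about relationships among taxa.
Char. 3 (derived state 'no') is unique to S (autapomorphy; uninformative for grouping).
Char. 4 (state 'yes') occurs in K and S but conflicts with the nesting implied by the other characters — most parsimoniously interpreted as homoplasy.
Only J, S, and V show the derived state 'yes' for Char. 5, supporting them as a clade.
All ingroup taxa share the derived state 'yes' for Char. 6; it defines the ingroup but does not resolve relationships within it.
Most parsimonious ingroup topology: (((J,S),V),K).
V and J share a more recent common ancestor with each other than either does with K, so K is the least closely related of the three.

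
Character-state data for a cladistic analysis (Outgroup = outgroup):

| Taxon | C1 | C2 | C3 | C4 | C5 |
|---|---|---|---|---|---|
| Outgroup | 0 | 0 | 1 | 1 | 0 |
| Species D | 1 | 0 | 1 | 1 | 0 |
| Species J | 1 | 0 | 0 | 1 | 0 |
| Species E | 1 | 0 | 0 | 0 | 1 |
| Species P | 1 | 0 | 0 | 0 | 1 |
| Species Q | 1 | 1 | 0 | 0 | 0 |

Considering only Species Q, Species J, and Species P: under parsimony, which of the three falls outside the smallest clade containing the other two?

Character polarity is set by the outgroup: the derived state is whichever differs from the outgroup's state, so for C3, C4 the derived state is '0', and for the remaining characters it is '1'.
C1 (derived state '1') is shared by all ingroup taxa — unites the whole ingroup.
C2 (derived state '1') is unique to Species Q (autapomorphy; uninformative for grouping).
C3: derived state '0' in Species E, Species J, Species P, and Species Q only — synapomorphy for {Species E, Species J, Species P, Species Q}.
Only Species E, Species P, and Species Q show the derived state '0' for C4, supporting them as a clade.
Only Species E and Species P show the derived state '1' for C5, supporting them as a clade.
Most parsimonious ingroup topology: (Species D,(Species J,((Species E,Species P),Species Q))).
Species P and Species Q share a more recent common ancestor with each other than either does with Species J, so Species J is the least closely related of the three.

Species J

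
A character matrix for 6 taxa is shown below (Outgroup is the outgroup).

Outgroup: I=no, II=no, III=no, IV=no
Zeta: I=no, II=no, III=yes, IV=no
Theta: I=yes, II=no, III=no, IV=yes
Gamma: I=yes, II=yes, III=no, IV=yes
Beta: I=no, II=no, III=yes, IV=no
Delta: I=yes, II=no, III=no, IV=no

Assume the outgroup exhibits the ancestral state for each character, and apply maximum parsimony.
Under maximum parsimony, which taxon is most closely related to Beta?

The outgroup has state 'no' for every character, so 'yes' is the derived state throughout.
I (derived state 'yes') is shared by Delta, Gamma, and Theta — a synapomorphy uniting that clade.
II: derived state 'yes' in Gamma only — an autapomorphy, so it tells us nothing about relationships among taxa.
III (derived state 'yes') is shared by Beta and Zeta — a synapomorphy uniting that clade.
IV: derived state 'yes' in Gamma and Theta only — synapomorphy for {Gamma, Theta}.
Most parsimonious ingroup topology: ((Zeta,Beta),((Theta,Gamma),Delta)).
Beta and Zeta form a cherry on this tree, so they are sister taxa.

Zeta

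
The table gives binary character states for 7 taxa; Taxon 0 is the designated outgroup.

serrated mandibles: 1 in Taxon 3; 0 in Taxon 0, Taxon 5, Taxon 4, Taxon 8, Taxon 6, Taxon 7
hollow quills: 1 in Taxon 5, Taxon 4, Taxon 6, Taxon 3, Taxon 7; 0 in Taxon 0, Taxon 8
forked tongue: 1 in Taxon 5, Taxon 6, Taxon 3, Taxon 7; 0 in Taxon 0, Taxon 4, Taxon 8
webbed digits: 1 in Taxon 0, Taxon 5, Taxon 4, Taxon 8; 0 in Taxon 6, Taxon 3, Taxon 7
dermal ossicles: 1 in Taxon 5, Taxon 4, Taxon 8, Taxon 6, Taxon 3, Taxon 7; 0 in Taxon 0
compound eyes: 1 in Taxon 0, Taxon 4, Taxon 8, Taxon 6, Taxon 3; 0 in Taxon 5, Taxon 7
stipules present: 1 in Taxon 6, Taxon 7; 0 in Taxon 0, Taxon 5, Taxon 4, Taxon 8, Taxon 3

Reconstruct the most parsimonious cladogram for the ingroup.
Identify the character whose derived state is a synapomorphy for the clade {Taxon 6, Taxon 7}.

Character polarity is set by the outgroup: the derived state is whichever differs from the outgroup's state, so for webbed digits, compound eyes the derived state is '0', and for the remaining characters it is '1'.
serrated mandibles (derived state '1') is unique to Taxon 3 (autapomorphy; uninformative for grouping).
hollow quills: derived state '1' in Taxon 3, Taxon 4, Taxon 5, Taxon 6, and Taxon 7 only — synapomorphy for {Taxon 3, Taxon 4, Taxon 5, Taxon 6, Taxon 7}.
forked tongue: derived state '1' in Taxon 3, Taxon 5, Taxon 6, and Taxon 7 only — synapomorphy for {Taxon 3, Taxon 5, Taxon 6, Taxon 7}.
webbed digits: derived state '0' in Taxon 3, Taxon 6, and Taxon 7 only — synapomorphy for {Taxon 3, Taxon 6, Taxon 7}.
All ingroup taxa share the derived state '1' for dermal ossicles; it defines the ingroup but does not resolve relationships within it.
compound eyes groups Taxon 5 and Taxon 7, which is incompatible with the clades supported by the remaining characters; treating it as convergent (homoplasy) costs fewer steps than any alternative tree.
stipules present: derived state '1' in Taxon 6 and Taxon 7 only — synapomorphy for {Taxon 6, Taxon 7}.
Most parsimonious ingroup topology: (((Taxon 5,((Taxon 6,Taxon 7),Taxon 3)),Taxon 4),Taxon 8).
The clade {Taxon 6, Taxon 7} is supported by stipules present: its derived state '1' occurs in exactly those taxa and in no other taxon (including the outgroup).

stipules present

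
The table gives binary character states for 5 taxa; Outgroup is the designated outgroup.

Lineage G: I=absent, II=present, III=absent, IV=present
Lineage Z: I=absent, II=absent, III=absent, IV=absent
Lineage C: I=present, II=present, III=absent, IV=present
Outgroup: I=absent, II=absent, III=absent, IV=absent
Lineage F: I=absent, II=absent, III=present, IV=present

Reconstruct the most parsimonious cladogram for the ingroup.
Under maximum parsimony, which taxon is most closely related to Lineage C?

Lineage G

The outgroup has state 'absent' for every character, so 'present' is the derived state throughout.
I (derived state 'present') is unique to Lineage C (autapomorphy; uninformative for grouping).
II: derived state 'present' in Lineage C and Lineage G only — synapomorphy for {Lineage C, Lineage G}.
III (derived state 'present') is unique to Lineage F (autapomorphy; uninformative for grouping).
IV (derived state 'present') is shared by Lineage C, Lineage F, and Lineage G — a synapomorphy uniting that clade.
Most parsimonious ingroup topology: ((Lineage F,(Lineage G,Lineage C)),Lineage Z).
Lineage C and Lineage G form a cherry on this tree, so they are sister taxa.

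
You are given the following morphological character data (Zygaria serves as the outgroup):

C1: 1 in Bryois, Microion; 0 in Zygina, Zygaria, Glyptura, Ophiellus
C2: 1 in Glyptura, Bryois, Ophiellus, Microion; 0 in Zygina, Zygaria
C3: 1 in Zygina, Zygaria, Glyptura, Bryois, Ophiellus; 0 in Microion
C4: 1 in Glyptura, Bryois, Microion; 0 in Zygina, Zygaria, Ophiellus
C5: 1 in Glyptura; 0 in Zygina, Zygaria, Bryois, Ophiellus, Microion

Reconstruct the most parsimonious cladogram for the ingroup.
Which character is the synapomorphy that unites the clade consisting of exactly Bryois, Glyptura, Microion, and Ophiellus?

C2

Character polarity is set by the outgroup: the derived state is whichever differs from the outgroup's state, so for C3 the derived state is '0', and for the remaining characters it is '1'.
C1 (derived state '1') is shared by Bryois and Microion — a synapomorphy uniting that clade.
Only Bryois, Glyptura, Microion, and Ophiellus show the derived state '1' for C2, supporting them as a clade.
C3 (derived state '0') is unique to Microion (autapomorphy; uninformative for grouping).
C4: derived state '1' in Bryois, Glyptura, and Microion only — synapomorphy for {Bryois, Glyptura, Microion}.
C5: derived state '1' in Glyptura only — an autapomorphy, so it tells us nothing about relationships among taxa.
Most parsimonious ingroup topology: ((((Bryois,Microion),Glyptura),Ophiellus),Zygina).
The clade {Bryois, Glyptura, Microion, Ophiellus} is supported by C2: its derived state '1' occurs in exactly those taxa and in no other taxon (including the outgroup).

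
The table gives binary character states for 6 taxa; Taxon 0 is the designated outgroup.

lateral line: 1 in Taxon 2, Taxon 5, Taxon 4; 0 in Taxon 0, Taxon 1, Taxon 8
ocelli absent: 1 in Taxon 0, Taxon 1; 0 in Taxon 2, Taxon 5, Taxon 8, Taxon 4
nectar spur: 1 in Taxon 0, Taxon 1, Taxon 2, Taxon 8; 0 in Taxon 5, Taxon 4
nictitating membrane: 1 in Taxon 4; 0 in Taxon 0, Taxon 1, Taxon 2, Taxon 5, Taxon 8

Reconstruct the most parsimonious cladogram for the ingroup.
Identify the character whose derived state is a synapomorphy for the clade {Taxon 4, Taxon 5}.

Character polarity is set by the outgroup: the derived state is whichever differs from the outgroup's state, so for ocelli absent, nectar spur the derived state is '0', and for the remaining characters it is '1'.
lateral line (derived state '1') is shared by Taxon 2, Taxon 4, and Taxon 5 — a synapomorphy uniting that clade.
ocelli absent (derived state '0') is shared by Taxon 2, Taxon 4, Taxon 5, and Taxon 8 — a synapomorphy uniting that clade.
nectar spur: derived state '0' in Taxon 4 and Taxon 5 only — synapomorphy for {Taxon 4, Taxon 5}.
nictitating membrane (derived state '1') is unique to Taxon 4 (autapomorphy; uninformative for grouping).
Most parsimonious ingroup topology: (Taxon 1,((Taxon 2,(Taxon 5,Taxon 4)),Taxon 8)).
The clade {Taxon 4, Taxon 5} is supported by nectar spur: its derived state '0' occurs in exactly those taxa and in no other taxon (including the outgroup).

nectar spur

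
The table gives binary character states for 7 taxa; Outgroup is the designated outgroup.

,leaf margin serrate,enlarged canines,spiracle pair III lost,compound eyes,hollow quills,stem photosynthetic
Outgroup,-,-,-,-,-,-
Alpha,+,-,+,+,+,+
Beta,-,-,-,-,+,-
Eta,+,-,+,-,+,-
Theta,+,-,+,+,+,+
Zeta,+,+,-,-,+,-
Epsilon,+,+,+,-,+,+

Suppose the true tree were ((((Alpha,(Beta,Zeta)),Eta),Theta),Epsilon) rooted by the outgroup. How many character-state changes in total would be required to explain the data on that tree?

Map each character onto ((((Alpha,(Beta,Zeta)),Eta),Theta),Epsilon) (rooted by Outgroup) and count the minimum state changes it requires (Fitch parsimony):
leaf margin serrate: 2; enlarged canines: 2; spiracle pair III lost: 2; compound eyes: 2; hollow quills: 1; stem photosynthetic: 3.
Total tree length = 12.

12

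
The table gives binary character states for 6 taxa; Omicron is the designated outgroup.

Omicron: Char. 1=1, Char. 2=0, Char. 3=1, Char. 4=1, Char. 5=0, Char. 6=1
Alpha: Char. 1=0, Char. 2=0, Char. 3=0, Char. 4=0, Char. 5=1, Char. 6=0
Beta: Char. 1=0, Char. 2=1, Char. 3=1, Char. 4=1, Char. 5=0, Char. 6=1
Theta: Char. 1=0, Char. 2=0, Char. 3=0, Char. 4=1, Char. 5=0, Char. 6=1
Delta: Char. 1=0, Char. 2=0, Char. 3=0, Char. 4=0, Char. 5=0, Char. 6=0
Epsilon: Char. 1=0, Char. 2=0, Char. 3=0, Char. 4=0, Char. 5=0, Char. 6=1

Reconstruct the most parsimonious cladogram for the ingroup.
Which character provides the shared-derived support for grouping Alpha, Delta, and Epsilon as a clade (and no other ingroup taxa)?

Char. 4

Character polarity is set by the outgroup: the derived state is whichever differs from the outgroup's state, so for Char. 1, Char. 3, Char. 4, Char. 6 the derived state is '0', and for the remaining characters it is '1'.
Char. 1 (derived state '0') is shared by all ingroup taxa — unites the whole ingroup.
Char. 2: derived state '1' in Beta only — an autapomorphy, so it tells us nothing about relationships among taxa.
Only Alpha, Delta, Epsilon, and Theta show the derived state '0' for Char. 3, supporting them as a clade.
Char. 4 (derived state '0') is shared by Alpha, Delta, and Epsilon — a synapomorphy uniting that clade.
Char. 5: derived state '1' in Alpha only — an autapomorphy, so it tells us nothing about relationships among taxa.
Char. 6 (derived state '0') is shared by Alpha and Delta — a synapomorphy uniting that clade.
Most parsimonious ingroup topology: ((((Alpha,Delta),Epsilon),Theta),Beta).
The clade {Alpha, Delta, Epsilon} is supported by Char. 4: its derived state '0' occurs in exactly those taxa and in no other taxon (including the outgroup).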